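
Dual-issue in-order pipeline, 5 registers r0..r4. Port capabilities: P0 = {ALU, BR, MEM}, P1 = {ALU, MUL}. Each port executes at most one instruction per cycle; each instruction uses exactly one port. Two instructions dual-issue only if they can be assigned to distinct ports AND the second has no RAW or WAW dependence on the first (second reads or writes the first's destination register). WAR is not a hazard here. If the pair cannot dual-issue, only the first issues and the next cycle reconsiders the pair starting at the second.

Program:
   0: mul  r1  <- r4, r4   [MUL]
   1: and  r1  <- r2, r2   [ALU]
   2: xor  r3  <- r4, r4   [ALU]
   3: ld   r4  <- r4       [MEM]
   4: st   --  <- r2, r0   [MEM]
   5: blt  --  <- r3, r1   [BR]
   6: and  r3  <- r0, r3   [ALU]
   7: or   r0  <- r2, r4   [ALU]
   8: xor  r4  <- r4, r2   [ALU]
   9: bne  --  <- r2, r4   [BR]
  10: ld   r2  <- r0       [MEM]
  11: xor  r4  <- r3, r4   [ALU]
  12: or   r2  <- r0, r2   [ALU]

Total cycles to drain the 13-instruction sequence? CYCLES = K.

CYCLES = 9

0. mul @i0  | WAW r1
1. and/xor @i1&i2  | dual
2. ld @i3  | no-port MEM/MEM
3. st @i4  | no-port MEM/BR
4. blt/and @i5&i6  | dual
5. or/xor @i7&i8  | dual
6. bne @i9  | no-port BR/MEM
7. ld/xor @i10&i11  | dual
8. or @i12  | tail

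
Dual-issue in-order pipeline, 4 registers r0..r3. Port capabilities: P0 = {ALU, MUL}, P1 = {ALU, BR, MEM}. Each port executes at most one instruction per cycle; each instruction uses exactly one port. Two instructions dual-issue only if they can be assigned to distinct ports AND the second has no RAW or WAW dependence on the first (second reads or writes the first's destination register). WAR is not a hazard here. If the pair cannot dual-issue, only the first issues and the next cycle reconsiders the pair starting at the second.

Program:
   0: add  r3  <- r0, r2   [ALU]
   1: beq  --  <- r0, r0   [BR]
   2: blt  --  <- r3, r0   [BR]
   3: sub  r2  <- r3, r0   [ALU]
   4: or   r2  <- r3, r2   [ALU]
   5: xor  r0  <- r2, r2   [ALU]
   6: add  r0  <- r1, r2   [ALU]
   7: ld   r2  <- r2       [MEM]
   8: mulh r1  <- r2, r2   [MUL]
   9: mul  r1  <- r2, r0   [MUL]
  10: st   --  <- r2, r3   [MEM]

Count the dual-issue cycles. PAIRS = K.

c0: i0+i1 add.ALU;beq.BR  2-wide
c1: i2+i3 blt.BR;sub.ALU  2-wide
c2: i4 or.ALU  RAW r2
c3: i5 xor.ALU  WAW r0
c4: i6+i7 add.ALU;ld.MEM  2-wide
c5: i8 mulh.MUL  no-port MUL/MUL
c6: i9+i10 mul.MUL;st.MEM  2-wide

PAIRS = 4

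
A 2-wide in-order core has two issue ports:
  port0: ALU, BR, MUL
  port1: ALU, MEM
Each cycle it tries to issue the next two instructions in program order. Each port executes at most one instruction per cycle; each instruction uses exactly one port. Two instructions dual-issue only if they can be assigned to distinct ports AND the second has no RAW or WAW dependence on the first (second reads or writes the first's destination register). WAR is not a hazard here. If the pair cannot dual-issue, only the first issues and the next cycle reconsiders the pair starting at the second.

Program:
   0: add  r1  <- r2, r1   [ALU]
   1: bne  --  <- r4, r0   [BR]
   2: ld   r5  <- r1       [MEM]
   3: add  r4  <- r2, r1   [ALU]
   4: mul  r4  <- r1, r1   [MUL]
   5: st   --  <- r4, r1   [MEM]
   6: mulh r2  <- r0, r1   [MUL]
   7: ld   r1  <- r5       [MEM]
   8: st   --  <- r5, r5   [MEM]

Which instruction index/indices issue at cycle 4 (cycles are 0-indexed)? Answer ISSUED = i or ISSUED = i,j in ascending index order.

ISSUED = 7

  cy0 -> i0&i1 (add+bne) dual
  cy1 -> i2&i3 (ld+add) dual
  cy2 -> i4 (mul) RAW r4
  cy3 -> i5&i6 (st+mulh) dual
  cy4 -> i7 (ld) no-port MEM/MEM
  cy5 -> i8 (st) tail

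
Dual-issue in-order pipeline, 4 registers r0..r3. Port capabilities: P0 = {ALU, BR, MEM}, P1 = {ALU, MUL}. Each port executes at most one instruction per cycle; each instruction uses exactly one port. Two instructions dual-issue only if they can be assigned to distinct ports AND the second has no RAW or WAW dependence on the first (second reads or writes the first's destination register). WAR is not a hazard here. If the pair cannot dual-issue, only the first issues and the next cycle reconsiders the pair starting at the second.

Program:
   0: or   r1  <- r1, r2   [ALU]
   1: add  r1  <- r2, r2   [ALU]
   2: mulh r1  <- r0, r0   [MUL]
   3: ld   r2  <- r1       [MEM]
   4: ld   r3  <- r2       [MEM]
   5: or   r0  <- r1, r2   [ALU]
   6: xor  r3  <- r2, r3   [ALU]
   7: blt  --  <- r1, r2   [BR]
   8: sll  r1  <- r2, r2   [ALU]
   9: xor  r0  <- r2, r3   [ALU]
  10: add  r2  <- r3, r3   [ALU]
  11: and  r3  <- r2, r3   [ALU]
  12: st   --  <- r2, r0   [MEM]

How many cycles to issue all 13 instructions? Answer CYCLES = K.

#0 head=0: or i0 WAW r1
#1 head=1: add i1 WAW r1
#2 head=2: mulh i2 RAW r1
#3 head=3: ld i3 no-port MEM/MEM
#4 head=4: ld/or i4,i5 dual
#5 head=6: xor/blt i6,i7 dual
#6 head=8: sll/xor i8,i9 dual
#7 head=10: add i10 RAW r2
#8 head=11: and/st i11,i12 dual

CYCLES = 9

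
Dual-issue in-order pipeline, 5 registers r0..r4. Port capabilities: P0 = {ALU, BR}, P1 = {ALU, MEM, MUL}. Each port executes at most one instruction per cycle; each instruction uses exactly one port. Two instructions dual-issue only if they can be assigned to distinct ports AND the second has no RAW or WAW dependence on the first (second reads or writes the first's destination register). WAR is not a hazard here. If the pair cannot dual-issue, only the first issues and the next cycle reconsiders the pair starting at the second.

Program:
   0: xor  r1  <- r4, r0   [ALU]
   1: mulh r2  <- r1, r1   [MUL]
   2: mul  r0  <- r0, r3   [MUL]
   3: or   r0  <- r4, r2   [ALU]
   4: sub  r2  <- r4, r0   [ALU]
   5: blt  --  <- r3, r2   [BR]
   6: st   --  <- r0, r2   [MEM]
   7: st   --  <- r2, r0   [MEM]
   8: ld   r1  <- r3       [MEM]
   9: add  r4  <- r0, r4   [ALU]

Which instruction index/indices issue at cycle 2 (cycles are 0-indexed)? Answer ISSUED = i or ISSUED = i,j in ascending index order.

t=0 i0:xor ; RAW r1
t=1 i1:mulh ; no-port MUL/MUL
t=2 i2:mul ; WAW r0
t=3 i3:or ; RAW r0
t=4 i4:sub ; RAW r2
t=5 i5/i6:blt st ; dual
t=6 i7:st ; no-port MEM/MEM
t=7 i8/i9:ld add ; dual

ISSUED = 2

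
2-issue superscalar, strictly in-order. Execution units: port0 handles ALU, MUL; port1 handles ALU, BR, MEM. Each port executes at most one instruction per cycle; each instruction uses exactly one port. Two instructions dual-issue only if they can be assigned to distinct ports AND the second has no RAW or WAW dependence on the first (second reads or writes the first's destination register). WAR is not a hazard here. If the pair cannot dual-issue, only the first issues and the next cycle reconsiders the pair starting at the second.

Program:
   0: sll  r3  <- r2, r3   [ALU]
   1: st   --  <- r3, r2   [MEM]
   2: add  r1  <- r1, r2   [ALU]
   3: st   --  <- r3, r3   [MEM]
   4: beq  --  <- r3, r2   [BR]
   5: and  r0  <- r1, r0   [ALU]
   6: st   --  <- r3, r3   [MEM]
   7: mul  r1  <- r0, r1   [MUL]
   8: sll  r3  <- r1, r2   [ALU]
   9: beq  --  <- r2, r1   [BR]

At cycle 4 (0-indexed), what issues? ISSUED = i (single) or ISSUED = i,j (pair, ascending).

[0] i0  sll.ALU  -- RAW r3
[1] i1,i2  st.MEM add.ALU  -- dual
[2] i3  st.MEM  -- no-port MEM/BR
[3] i4,i5  beq.BR and.ALU  -- dual
[4] i6,i7  st.MEM mul.MUL  -- dual
[5] i8,i9  sll.ALU beq.BR  -- dual

ISSUED = 6,7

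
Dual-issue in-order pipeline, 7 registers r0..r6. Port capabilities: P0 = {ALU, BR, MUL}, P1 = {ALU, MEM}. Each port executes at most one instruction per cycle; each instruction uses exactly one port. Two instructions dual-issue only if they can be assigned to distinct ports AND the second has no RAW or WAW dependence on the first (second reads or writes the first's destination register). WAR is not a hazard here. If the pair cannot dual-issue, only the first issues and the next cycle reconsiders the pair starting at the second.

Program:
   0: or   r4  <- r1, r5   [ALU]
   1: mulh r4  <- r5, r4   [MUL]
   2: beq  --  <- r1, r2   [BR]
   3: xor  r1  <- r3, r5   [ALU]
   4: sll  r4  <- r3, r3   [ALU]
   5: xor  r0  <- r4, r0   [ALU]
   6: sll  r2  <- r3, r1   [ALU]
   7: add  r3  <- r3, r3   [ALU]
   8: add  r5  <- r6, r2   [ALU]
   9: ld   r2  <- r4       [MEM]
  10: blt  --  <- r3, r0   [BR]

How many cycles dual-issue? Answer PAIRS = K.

t=0 i0:or.ALU ; RAW+WAW r4
t=1 i1:mulh.MUL ; no-port MUL/BR
t=2 i2/i3:beq.BR;xor.ALU ; dual
t=3 i4:sll.ALU ; RAW r4
t=4 i5/i6:xor.ALU;sll.ALU ; dual
t=5 i7/i8:add.ALU;add.ALU ; dual
t=6 i9/i10:ld.MEM;blt.BR ; dual

PAIRS = 4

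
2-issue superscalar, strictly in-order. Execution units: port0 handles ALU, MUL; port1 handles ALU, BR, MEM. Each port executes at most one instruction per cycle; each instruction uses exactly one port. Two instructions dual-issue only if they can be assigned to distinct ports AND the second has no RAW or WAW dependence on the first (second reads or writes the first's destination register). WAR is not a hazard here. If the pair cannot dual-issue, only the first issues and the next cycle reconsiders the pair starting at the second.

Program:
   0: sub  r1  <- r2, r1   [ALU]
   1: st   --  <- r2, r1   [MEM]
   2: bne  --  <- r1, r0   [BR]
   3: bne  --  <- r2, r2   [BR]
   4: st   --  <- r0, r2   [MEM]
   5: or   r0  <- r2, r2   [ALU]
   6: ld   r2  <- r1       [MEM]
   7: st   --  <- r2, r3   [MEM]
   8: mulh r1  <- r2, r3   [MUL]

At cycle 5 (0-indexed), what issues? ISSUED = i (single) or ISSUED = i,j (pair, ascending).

[0] i0  sub.ALU  -- RAW r1
[1] i1  st.MEM  -- no-port MEM/BR
[2] i2  bne.BR  -- no-port BR/BR
[3] i3  bne.BR  -- no-port BR/MEM
[4] i4/i5  st.MEM/or.ALU  -- dual
[5] i6  ld.MEM  -- no-port MEM/MEM
[6] i7/i8  st.MEM/mulh.MUL  -- dual

ISSUED = 6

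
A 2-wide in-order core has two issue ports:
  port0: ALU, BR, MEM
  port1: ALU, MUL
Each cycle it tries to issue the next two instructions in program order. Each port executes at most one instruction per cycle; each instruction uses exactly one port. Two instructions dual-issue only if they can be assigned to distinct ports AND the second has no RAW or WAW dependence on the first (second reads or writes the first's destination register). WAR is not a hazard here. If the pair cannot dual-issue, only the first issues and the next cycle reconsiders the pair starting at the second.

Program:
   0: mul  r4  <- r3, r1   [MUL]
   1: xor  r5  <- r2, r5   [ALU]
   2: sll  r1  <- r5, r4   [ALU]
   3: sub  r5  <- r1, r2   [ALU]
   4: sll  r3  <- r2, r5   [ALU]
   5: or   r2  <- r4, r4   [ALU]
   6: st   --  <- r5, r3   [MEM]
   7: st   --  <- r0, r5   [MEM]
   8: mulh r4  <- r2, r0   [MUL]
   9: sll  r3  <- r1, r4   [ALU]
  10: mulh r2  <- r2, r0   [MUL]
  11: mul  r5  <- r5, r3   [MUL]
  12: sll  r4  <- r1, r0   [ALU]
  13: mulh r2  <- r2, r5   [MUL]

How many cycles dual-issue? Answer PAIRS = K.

PAIRS = 5

[0] i0/i1  mul xor  -- pair
[1] i2  sll  -- RAW r1
[2] i3  sub  -- RAW r5
[3] i4/i5  sll or  -- pair
[4] i6  st  -- no-port MEM/MEM
[5] i7/i8  st mulh  -- pair
[6] i9/i10  sll mulh  -- pair
[7] i11/i12  mul sll  -- pair
[8] i13  mulh  -- tail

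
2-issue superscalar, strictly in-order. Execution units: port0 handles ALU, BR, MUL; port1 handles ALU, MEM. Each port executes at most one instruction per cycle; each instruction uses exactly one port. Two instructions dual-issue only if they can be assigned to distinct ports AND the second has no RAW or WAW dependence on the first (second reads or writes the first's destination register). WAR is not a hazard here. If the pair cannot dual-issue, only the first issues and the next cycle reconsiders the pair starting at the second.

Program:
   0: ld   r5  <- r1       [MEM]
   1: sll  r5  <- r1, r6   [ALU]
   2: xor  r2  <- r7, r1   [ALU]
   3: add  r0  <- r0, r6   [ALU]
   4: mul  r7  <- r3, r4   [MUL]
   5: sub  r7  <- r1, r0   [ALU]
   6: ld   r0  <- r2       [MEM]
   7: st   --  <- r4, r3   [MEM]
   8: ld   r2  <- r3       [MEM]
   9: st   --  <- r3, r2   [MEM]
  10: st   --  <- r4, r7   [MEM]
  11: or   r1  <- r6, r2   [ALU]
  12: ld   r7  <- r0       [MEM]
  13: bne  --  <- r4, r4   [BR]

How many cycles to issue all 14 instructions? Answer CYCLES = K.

c0: i0 ld  WAW r5
c1: i1/i2 sll+xor  2-wide
c2: i3/i4 add+mul  2-wide
c3: i5/i6 sub+ld  2-wide
c4: i7 st  no-port MEM/MEM
c5: i8 ld  no-port MEM/MEM
c6: i9 st  no-port MEM/MEM
c7: i10/i11 st+or  2-wide
c8: i12/i13 ld+bne  2-wide

CYCLES = 9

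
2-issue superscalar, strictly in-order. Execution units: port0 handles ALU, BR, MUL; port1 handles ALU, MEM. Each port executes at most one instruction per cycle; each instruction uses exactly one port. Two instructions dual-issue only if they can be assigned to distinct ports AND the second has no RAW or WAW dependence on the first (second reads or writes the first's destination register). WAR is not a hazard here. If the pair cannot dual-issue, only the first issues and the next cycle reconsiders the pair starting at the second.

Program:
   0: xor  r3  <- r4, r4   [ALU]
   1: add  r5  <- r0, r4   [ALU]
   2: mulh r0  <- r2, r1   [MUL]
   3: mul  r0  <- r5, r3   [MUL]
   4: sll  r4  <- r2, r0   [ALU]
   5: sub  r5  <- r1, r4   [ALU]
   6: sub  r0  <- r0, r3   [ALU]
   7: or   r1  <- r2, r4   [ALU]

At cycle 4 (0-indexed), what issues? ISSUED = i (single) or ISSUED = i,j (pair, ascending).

ISSUED = 5,6

t=0 i0+i1:xor.ALU add.ALU ; dual
t=1 i2:mulh.MUL ; no-port MUL/MUL
t=2 i3:mul.MUL ; RAW r0
t=3 i4:sll.ALU ; RAW r4
t=4 i5+i6:sub.ALU sub.ALU ; dual
t=5 i7:or.ALU ; tail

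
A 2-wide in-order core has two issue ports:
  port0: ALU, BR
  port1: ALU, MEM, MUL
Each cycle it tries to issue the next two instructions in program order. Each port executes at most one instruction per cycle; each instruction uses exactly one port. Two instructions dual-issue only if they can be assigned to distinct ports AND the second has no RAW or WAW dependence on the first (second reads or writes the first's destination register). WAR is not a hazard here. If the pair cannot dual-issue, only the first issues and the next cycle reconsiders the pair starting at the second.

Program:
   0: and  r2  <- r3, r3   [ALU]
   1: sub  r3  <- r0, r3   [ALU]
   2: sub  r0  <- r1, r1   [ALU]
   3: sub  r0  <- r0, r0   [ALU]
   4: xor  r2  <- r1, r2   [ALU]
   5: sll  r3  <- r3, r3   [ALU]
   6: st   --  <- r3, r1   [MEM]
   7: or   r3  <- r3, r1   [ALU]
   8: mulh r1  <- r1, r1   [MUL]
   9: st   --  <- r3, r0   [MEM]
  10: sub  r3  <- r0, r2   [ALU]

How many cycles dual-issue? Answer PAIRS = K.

#0 head=0: and sub i0/i1 2-wide
#1 head=2: sub i2 RAW+WAW r0
#2 head=3: sub xor i3/i4 2-wide
#3 head=5: sll i5 RAW r3
#4 head=6: st or i6/i7 2-wide
#5 head=8: mulh i8 no-port MUL/MEM
#6 head=9: st sub i9/i10 2-wide

PAIRS = 4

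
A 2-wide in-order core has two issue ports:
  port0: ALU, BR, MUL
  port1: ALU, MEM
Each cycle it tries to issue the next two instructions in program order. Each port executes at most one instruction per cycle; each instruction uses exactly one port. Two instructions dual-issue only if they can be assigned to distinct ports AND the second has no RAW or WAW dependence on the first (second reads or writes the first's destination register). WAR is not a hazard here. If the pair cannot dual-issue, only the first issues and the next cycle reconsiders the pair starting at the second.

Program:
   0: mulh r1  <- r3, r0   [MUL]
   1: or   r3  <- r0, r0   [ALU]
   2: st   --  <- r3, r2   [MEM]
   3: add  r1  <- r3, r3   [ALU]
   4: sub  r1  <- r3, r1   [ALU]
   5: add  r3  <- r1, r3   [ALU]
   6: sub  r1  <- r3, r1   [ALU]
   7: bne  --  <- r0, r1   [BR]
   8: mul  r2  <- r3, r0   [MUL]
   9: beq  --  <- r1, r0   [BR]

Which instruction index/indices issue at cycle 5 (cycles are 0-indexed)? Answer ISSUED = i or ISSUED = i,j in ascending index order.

0. mulh.MUL+or.ALU @i0&i1  | pair
1. st.MEM+add.ALU @i2&i3  | pair
2. sub.ALU @i4  | RAW r1
3. add.ALU @i5  | RAW r3
4. sub.ALU @i6  | RAW r1
5. bne.BR @i7  | no-port BR/MUL
6. mul.MUL @i8  | no-port MUL/BR
7. beq.BR @i9  | tail

ISSUED = 7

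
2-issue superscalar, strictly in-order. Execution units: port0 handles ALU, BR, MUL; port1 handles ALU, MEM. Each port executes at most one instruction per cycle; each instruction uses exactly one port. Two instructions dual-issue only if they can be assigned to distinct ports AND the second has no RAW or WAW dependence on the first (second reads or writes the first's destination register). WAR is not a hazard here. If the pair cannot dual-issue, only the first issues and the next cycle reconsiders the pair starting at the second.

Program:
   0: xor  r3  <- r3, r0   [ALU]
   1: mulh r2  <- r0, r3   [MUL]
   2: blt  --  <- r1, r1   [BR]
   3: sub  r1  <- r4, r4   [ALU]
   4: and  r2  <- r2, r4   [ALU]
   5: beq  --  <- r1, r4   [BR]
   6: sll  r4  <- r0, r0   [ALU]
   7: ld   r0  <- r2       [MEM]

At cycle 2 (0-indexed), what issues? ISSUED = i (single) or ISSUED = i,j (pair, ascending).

  cy0 -> i0 (xor) RAW r3
  cy1 -> i1 (mulh) no-port MUL/BR
  cy2 -> i2,i3 (blt sub) 2-wide
  cy3 -> i4,i5 (and beq) 2-wide
  cy4 -> i6,i7 (sll ld) 2-wide

ISSUED = 2,3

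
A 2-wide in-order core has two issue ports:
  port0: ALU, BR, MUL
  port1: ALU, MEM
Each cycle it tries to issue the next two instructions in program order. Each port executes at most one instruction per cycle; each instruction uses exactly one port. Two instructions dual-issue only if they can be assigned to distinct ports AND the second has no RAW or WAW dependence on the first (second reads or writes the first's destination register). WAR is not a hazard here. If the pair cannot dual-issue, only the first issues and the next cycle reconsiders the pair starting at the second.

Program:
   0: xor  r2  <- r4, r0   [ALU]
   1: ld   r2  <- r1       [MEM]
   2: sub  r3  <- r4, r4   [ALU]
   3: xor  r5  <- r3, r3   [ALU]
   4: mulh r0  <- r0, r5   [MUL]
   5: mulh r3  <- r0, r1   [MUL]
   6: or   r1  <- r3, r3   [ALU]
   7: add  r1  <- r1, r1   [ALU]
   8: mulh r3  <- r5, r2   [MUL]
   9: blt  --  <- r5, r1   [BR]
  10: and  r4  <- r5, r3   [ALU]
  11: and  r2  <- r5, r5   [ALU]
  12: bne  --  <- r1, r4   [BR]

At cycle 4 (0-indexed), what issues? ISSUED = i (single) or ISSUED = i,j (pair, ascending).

0. xor.ALU @i0  | WAW r2
1. ld.MEM sub.ALU @i1,i2  | dual
2. xor.ALU @i3  | RAW r5
3. mulh.MUL @i4  | no-port MUL/MUL
4. mulh.MUL @i5  | RAW r3
5. or.ALU @i6  | RAW+WAW r1
6. add.ALU mulh.MUL @i7,i8  | dual
7. blt.BR and.ALU @i9,i10  | dual
8. and.ALU bne.BR @i11,i12  | dual

ISSUED = 5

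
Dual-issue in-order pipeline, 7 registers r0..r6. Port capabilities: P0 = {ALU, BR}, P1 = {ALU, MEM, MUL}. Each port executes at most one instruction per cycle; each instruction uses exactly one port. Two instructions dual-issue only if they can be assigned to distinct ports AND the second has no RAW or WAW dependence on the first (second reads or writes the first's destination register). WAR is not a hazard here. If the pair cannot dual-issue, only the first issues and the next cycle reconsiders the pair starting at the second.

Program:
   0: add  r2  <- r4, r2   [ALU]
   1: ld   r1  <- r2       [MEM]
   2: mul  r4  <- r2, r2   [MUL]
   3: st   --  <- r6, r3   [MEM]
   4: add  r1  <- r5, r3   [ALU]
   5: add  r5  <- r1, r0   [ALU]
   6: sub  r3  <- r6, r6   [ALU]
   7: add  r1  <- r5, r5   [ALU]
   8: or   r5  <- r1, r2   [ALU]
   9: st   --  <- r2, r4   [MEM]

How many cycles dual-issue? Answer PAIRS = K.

t=0 i0:add ; RAW r2
t=1 i1:ld ; no-port MEM/MUL
t=2 i2:mul ; no-port MUL/MEM
t=3 i3&i4:st add ; 2-wide
t=4 i5&i6:add sub ; 2-wide
t=5 i7:add ; RAW r1
t=6 i8&i9:or st ; 2-wide

PAIRS = 3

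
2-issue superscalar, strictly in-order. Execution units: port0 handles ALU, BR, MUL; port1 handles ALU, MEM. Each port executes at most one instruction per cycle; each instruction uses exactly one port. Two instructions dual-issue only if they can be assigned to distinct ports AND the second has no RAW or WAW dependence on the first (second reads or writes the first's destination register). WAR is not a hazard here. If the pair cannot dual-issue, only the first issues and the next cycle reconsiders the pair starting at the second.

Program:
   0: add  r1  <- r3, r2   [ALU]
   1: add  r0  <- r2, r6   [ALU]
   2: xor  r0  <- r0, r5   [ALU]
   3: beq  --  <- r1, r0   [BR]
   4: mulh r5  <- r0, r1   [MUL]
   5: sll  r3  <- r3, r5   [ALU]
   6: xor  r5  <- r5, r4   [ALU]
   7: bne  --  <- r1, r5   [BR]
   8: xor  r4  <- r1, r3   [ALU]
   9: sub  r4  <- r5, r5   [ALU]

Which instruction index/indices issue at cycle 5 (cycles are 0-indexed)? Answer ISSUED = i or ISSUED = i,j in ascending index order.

ISSUED = 7,8

[0] i0+i1  add add  -- 2-wide
[1] i2  xor  -- RAW r0
[2] i3  beq  -- no-port BR/MUL
[3] i4  mulh  -- RAW r5
[4] i5+i6  sll xor  -- 2-wide
[5] i7+i8  bne xor  -- 2-wide
[6] i9  sub  -- tail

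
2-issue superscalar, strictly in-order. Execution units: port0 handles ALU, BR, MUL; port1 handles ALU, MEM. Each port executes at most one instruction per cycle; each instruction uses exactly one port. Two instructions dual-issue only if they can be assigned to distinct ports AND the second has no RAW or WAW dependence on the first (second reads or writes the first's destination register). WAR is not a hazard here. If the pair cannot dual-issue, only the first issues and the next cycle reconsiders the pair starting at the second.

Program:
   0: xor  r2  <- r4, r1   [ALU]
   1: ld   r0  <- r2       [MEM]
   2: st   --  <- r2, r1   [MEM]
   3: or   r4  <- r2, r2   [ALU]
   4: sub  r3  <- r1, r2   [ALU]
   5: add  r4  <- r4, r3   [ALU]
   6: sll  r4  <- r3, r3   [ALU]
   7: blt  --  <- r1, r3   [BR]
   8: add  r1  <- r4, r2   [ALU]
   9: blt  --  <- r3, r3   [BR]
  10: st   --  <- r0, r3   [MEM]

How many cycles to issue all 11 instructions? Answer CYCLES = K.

CYCLES = 8

[0] i0  xor.ALU  -- RAW r2
[1] i1  ld.MEM  -- no-port MEM/MEM
[2] i2+i3  st.MEM+or.ALU  -- dual
[3] i4  sub.ALU  -- RAW r3
[4] i5  add.ALU  -- WAW r4
[5] i6+i7  sll.ALU+blt.BR  -- dual
[6] i8+i9  add.ALU+blt.BR  -- dual
[7] i10  st.MEM  -- tail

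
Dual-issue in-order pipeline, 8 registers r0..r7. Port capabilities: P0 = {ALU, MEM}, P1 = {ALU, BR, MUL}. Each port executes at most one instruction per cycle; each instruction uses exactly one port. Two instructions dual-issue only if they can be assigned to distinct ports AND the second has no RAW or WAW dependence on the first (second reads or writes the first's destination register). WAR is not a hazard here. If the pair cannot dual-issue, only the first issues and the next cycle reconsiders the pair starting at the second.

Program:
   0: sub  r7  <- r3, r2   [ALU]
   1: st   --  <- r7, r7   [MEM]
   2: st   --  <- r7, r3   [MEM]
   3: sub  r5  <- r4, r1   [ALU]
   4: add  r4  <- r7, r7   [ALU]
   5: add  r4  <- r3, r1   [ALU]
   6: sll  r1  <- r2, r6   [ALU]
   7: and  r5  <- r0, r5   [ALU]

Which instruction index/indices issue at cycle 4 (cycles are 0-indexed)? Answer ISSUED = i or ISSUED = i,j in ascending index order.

ISSUED = 5,6

t=0 i0:sub.ALU ; RAW r7
t=1 i1:st.MEM ; no-port MEM/MEM
t=2 i2&i3:st.MEM sub.ALU ; pair
t=3 i4:add.ALU ; WAW r4
t=4 i5&i6:add.ALU sll.ALU ; pair
t=5 i7:and.ALU ; tail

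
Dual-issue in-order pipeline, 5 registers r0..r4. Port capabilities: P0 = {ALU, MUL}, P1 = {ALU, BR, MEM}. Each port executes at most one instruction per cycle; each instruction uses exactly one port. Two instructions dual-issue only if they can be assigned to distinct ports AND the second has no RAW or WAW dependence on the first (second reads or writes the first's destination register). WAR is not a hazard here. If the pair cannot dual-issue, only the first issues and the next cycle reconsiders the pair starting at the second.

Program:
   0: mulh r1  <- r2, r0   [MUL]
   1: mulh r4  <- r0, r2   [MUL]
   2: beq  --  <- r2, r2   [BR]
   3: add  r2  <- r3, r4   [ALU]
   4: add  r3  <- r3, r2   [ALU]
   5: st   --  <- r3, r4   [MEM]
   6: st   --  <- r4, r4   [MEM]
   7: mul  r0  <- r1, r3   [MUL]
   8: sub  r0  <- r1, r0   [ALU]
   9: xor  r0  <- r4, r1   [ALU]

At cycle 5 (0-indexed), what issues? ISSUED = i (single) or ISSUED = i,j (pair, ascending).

ISSUED = 6,7

#0 head=0: mulh i0 no-port MUL/MUL
#1 head=1: mulh/beq i1/i2 dual
#2 head=3: add i3 RAW r2
#3 head=4: add i4 RAW r3
#4 head=5: st i5 no-port MEM/MEM
#5 head=6: st/mul i6/i7 dual
#6 head=8: sub i8 WAW r0
#7 head=9: xor i9 tail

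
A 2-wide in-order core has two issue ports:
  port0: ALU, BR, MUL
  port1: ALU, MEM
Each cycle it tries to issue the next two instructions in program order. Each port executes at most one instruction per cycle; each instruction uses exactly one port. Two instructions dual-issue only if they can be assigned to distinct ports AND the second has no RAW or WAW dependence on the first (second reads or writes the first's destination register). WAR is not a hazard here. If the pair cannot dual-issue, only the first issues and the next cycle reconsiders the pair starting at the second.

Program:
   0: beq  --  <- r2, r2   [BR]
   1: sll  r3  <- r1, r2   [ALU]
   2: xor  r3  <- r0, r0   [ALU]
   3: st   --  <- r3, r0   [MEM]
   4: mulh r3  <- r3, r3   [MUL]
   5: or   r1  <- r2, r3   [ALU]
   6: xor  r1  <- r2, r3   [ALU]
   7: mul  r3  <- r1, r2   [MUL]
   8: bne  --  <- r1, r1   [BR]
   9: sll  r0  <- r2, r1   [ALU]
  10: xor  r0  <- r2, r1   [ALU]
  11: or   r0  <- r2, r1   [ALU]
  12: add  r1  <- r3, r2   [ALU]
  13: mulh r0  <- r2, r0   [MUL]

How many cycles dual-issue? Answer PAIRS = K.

PAIRS = 4

[0] i0/i1  beq sll  -- dual
[1] i2  xor  -- RAW r3
[2] i3/i4  st mulh  -- dual
[3] i5  or  -- WAW r1
[4] i6  xor  -- RAW r1
[5] i7  mul  -- no-port MUL/BR
[6] i8/i9  bne sll  -- dual
[7] i10  xor  -- WAW r0
[8] i11/i12  or add  -- dual
[9] i13  mulh  -- tail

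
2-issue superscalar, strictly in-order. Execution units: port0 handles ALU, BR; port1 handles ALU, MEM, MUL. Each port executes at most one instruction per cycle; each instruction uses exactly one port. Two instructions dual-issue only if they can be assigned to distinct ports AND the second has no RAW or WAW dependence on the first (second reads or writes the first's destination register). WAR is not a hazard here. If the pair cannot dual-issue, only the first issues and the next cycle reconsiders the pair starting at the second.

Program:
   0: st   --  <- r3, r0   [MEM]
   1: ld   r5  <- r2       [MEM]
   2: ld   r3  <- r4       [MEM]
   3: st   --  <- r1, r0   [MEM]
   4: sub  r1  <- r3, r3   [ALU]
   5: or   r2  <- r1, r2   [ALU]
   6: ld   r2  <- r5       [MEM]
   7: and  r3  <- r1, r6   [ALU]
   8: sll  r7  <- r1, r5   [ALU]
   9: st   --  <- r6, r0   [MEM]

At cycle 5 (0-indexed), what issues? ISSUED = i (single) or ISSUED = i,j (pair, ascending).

c0: i0 st  no-port MEM/MEM
c1: i1 ld  no-port MEM/MEM
c2: i2 ld  no-port MEM/MEM
c3: i3&i4 st;sub  2-wide
c4: i5 or  WAW r2
c5: i6&i7 ld;and  2-wide
c6: i8&i9 sll;st  2-wide

ISSUED = 6,7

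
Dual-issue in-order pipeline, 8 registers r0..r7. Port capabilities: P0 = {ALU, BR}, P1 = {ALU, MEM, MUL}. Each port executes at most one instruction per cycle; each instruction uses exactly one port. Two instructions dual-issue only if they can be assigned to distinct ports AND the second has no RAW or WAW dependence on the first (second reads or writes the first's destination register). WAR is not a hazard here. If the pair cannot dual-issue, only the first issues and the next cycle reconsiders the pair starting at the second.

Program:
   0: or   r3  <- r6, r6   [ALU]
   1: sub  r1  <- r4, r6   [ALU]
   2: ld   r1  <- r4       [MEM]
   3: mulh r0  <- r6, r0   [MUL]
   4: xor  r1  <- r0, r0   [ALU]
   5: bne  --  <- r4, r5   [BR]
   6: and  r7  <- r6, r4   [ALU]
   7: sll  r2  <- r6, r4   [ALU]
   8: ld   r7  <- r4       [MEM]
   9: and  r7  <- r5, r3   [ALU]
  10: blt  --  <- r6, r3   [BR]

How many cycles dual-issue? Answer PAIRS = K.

PAIRS = 4

#0 head=0: or.ALU/sub.ALU i0+i1 2-wide
#1 head=2: ld.MEM i2 no-port MEM/MUL
#2 head=3: mulh.MUL i3 RAW r0
#3 head=4: xor.ALU/bne.BR i4+i5 2-wide
#4 head=6: and.ALU/sll.ALU i6+i7 2-wide
#5 head=8: ld.MEM i8 WAW r7
#6 head=9: and.ALU/blt.BR i9+i10 2-wide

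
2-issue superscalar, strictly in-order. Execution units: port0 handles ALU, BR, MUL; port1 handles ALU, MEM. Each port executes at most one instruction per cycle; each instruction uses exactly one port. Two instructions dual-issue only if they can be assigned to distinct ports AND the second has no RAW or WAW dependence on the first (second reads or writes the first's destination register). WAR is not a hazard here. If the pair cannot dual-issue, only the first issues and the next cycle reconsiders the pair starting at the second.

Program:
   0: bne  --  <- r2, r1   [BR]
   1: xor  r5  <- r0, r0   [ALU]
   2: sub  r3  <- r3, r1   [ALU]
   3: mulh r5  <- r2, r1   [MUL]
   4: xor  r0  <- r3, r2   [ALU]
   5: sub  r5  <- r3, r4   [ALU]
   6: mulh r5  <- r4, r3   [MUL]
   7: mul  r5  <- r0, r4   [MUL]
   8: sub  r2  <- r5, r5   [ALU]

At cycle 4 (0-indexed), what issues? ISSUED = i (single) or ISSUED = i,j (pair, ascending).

ISSUED = 7

[0] i0&i1  bne.BR xor.ALU  -- dual
[1] i2&i3  sub.ALU mulh.MUL  -- dual
[2] i4&i5  xor.ALU sub.ALU  -- dual
[3] i6  mulh.MUL  -- no-port MUL/MUL
[4] i7  mul.MUL  -- RAW r5
[5] i8  sub.ALU  -- tail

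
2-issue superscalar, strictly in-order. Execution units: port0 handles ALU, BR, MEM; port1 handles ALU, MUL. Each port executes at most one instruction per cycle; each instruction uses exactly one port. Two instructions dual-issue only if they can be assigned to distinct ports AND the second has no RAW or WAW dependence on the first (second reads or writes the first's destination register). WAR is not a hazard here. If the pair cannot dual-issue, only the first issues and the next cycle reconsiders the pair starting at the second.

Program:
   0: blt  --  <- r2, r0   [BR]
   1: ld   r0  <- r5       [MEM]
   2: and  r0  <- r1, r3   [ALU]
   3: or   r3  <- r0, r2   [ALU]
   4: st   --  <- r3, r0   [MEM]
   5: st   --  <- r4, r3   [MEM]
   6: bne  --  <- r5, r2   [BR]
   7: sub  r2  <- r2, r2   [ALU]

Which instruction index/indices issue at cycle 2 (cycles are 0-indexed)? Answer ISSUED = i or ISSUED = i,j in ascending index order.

[0] i0  blt.BR  -- no-port BR/MEM
[1] i1  ld.MEM  -- WAW r0
[2] i2  and.ALU  -- RAW r0
[3] i3  or.ALU  -- RAW r3
[4] i4  st.MEM  -- no-port MEM/MEM
[5] i5  st.MEM  -- no-port MEM/BR
[6] i6/i7  bne.BR+sub.ALU  -- 2-wide

ISSUED = 2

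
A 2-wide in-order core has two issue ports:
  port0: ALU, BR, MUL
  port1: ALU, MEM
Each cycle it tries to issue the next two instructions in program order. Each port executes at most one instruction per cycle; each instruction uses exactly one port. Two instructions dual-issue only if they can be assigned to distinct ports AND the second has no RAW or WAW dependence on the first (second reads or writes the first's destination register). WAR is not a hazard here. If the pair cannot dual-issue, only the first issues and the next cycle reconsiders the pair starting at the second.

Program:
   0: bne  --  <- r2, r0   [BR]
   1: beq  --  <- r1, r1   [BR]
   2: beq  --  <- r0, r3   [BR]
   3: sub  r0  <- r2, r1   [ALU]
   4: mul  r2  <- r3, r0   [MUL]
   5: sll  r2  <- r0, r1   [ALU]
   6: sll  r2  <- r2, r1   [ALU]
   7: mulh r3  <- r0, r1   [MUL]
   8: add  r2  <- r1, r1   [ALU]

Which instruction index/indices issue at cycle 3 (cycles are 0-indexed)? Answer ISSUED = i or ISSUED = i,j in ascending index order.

ISSUED = 4

#0 head=0: bne i0 no-port BR/BR
#1 head=1: beq i1 no-port BR/BR
#2 head=2: beq/sub i2&i3 dual
#3 head=4: mul i4 WAW r2
#4 head=5: sll i5 RAW+WAW r2
#5 head=6: sll/mulh i6&i7 dual
#6 head=8: add i8 tail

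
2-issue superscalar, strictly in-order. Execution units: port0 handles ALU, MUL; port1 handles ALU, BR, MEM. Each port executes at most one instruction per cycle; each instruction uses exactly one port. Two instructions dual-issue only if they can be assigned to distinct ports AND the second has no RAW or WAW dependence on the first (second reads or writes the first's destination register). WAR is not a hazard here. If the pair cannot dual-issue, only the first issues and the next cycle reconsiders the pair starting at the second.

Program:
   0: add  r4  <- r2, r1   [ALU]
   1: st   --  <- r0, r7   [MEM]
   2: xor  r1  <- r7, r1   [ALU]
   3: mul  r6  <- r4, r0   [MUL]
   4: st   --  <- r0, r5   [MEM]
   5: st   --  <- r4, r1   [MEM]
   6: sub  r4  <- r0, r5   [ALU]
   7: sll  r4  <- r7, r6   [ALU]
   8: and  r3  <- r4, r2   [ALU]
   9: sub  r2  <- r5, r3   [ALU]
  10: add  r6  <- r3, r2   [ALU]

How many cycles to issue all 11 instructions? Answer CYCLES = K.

CYCLES = 8

c0: i0+i1 add.ALU;st.MEM  2-wide
c1: i2+i3 xor.ALU;mul.MUL  2-wide
c2: i4 st.MEM  no-port MEM/MEM
c3: i5+i6 st.MEM;sub.ALU  2-wide
c4: i7 sll.ALU  RAW r4
c5: i8 and.ALU  RAW r3
c6: i9 sub.ALU  RAW r2
c7: i10 add.ALU  tail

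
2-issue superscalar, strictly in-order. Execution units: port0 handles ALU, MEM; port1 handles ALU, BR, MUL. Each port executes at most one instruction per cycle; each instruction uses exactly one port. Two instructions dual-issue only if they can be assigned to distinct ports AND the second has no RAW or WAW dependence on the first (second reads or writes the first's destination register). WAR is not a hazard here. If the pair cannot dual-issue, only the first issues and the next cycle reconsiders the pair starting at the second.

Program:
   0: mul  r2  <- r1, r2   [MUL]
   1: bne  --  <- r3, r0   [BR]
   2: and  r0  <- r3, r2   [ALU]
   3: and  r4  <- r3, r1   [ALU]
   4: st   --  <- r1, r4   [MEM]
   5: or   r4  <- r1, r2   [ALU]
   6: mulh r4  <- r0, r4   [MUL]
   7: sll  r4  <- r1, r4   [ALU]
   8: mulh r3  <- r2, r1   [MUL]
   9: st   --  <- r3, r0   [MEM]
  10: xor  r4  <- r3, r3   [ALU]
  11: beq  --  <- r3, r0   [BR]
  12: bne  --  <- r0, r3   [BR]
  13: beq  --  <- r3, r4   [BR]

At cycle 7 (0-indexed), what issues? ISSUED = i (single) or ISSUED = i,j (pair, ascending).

0. mul.MUL @i0  | no-port MUL/BR
1. bne.BR+and.ALU @i1&i2  | 2-wide
2. and.ALU @i3  | RAW r4
3. st.MEM+or.ALU @i4&i5  | 2-wide
4. mulh.MUL @i6  | RAW+WAW r4
5. sll.ALU+mulh.MUL @i7&i8  | 2-wide
6. st.MEM+xor.ALU @i9&i10  | 2-wide
7. beq.BR @i11  | no-port BR/BR
8. bne.BR @i12  | no-port BR/BR
9. beq.BR @i13  | tail

ISSUED = 11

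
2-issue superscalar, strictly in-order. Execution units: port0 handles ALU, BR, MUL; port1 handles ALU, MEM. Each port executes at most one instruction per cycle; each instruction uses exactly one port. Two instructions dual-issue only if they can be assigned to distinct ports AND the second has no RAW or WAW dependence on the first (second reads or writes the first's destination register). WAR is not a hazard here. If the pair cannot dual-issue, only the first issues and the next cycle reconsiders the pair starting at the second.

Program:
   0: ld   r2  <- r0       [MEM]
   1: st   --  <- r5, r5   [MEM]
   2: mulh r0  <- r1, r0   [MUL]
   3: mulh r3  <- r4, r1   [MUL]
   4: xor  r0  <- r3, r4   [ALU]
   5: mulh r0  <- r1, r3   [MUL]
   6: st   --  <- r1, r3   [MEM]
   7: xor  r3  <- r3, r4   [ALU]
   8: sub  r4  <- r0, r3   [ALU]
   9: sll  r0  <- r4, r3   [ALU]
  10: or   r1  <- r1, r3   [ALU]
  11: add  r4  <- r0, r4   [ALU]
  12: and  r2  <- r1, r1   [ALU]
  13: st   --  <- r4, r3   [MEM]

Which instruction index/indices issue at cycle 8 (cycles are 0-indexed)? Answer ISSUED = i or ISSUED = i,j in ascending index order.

ISSUED = 11,12

  cy0 -> i0 (ld) no-port MEM/MEM
  cy1 -> i1,i2 (st;mulh) 2-wide
  cy2 -> i3 (mulh) RAW r3
  cy3 -> i4 (xor) WAW r0
  cy4 -> i5,i6 (mulh;st) 2-wide
  cy5 -> i7 (xor) RAW r3
  cy6 -> i8 (sub) RAW r4
  cy7 -> i9,i10 (sll;or) 2-wide
  cy8 -> i11,i12 (add;and) 2-wide
  cy9 -> i13 (st) tail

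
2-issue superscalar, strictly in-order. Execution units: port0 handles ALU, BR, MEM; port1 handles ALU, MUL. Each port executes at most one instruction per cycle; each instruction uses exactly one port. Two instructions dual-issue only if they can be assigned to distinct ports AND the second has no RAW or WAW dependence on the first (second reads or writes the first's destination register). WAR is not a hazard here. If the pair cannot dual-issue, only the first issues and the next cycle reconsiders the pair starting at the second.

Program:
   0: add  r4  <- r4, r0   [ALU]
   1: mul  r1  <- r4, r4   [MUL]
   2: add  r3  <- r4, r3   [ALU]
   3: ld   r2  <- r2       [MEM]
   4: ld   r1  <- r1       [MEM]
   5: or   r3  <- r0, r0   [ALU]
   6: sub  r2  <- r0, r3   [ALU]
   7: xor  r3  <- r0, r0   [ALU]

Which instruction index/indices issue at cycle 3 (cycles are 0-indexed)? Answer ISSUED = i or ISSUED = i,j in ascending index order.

  cy0 -> i0 (add) RAW r4
  cy1 -> i1,i2 (mul+add) 2-wide
  cy2 -> i3 (ld) no-port MEM/MEM
  cy3 -> i4,i5 (ld+or) 2-wide
  cy4 -> i6,i7 (sub+xor) 2-wide

ISSUED = 4,5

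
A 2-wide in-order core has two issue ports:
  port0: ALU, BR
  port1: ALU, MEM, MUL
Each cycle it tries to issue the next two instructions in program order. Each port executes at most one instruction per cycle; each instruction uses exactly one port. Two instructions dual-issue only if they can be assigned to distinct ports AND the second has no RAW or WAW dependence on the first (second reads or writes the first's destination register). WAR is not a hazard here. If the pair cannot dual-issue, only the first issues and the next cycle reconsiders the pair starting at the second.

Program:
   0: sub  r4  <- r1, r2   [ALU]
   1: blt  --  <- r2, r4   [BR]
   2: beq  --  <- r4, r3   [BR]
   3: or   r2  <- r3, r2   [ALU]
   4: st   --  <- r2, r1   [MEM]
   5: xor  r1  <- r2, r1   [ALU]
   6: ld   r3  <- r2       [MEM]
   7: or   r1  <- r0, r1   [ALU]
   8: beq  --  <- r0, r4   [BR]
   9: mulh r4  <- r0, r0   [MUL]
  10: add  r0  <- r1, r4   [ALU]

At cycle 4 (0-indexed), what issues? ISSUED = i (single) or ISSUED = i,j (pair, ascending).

  cy0 -> i0 (sub.ALU) RAW r4
  cy1 -> i1 (blt.BR) no-port BR/BR
  cy2 -> i2/i3 (beq.BR;or.ALU) pair
  cy3 -> i4/i5 (st.MEM;xor.ALU) pair
  cy4 -> i6/i7 (ld.MEM;or.ALU) pair
  cy5 -> i8/i9 (beq.BR;mulh.MUL) pair
  cy6 -> i10 (add.ALU) tail

ISSUED = 6,7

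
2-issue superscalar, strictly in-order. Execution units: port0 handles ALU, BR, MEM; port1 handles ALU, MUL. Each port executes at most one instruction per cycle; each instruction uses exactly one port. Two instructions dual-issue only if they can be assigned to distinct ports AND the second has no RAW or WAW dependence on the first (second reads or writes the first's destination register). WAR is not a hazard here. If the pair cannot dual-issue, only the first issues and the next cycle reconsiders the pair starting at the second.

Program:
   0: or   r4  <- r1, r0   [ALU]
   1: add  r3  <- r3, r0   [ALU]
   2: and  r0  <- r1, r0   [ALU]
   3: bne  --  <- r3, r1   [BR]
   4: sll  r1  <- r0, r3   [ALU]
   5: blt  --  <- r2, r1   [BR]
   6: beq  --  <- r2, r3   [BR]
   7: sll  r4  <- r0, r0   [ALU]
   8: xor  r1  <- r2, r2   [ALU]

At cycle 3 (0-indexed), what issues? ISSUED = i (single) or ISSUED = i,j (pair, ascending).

  cy0 -> i0,i1 (or.ALU add.ALU) dual
  cy1 -> i2,i3 (and.ALU bne.BR) dual
  cy2 -> i4 (sll.ALU) RAW r1
  cy3 -> i5 (blt.BR) no-port BR/BR
  cy4 -> i6,i7 (beq.BR sll.ALU) dual
  cy5 -> i8 (xor.ALU) tail

ISSUED = 5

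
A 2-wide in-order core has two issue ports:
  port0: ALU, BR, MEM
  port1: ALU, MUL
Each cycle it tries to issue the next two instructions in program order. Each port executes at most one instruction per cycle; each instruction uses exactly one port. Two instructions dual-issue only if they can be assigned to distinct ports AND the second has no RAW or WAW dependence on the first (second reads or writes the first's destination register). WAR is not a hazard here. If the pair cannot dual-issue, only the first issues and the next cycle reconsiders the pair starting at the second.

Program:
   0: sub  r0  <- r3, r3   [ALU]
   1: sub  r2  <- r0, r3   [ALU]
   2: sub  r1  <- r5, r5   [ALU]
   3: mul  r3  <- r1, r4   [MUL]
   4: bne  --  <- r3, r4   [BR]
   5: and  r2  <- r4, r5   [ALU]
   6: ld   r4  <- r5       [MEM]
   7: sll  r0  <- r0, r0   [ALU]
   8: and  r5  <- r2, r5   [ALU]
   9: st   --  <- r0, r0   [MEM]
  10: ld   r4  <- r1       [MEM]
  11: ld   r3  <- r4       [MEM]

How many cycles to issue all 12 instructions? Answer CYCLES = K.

#0 head=0: sub i0 RAW r0
#1 head=1: sub sub i1&i2 dual
#2 head=3: mul i3 RAW r3
#3 head=4: bne and i4&i5 dual
#4 head=6: ld sll i6&i7 dual
#5 head=8: and st i8&i9 dual
#6 head=10: ld i10 no-port MEM/MEM
#7 head=11: ld i11 tail

CYCLES = 8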